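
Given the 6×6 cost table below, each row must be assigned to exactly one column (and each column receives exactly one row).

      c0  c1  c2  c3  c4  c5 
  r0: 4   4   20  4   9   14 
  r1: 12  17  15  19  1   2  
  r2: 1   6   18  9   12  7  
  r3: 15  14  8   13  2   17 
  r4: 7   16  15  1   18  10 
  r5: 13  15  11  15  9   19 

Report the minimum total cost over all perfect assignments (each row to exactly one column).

optimal assignment: row0→col1 (cost 4), row1→col5 (cost 2), row2→col0 (cost 1), row3→col4 (cost 2), row4→col3 (cost 1), row5→col2 (cost 11)
total = 4 + 2 + 1 + 2 + 1 + 11 = 21

Minimum assignment cost: 21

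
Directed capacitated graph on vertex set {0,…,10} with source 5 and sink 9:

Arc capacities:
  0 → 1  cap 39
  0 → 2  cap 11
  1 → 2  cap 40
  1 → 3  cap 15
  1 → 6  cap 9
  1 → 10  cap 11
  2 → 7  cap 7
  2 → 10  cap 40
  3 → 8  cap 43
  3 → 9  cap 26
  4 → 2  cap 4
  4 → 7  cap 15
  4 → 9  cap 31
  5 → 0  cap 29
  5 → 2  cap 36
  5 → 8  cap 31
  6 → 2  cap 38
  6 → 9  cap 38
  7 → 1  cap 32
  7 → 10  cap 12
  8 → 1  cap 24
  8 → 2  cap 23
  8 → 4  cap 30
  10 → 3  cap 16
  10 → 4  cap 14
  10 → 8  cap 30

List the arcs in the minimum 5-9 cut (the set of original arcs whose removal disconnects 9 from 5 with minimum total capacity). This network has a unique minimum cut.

augment #1: 5→8→4→9 push 30
augment #2: 5→0→1→3→9 push 15
augment #3: 5→0→1→6→9 push 9
augment #4: 5→2→10→3→9 push 11
augment #5: 5→2→10→4→9 push 1
max flow = 66; residual-reachable set from 5 gives S-side
cut edges (S→T): {(1,6), (3,9), (4,9)} total cap 66

Min-cut arcs: {(1,6), (3,9), (4,9)} (total capacity 66)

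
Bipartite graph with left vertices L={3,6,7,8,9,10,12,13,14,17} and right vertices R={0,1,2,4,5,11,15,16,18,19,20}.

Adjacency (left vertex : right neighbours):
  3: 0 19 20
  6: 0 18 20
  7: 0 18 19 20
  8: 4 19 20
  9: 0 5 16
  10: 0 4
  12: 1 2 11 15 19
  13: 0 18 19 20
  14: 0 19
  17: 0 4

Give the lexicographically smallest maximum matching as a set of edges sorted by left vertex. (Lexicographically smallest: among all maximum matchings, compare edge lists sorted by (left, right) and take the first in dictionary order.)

|M| = 7 (so the lex-smallest maximum matching has 7 edges)
process left vertices in ascending order; for each, take the smallest-labelled available neighbour that still permits 7 edges overall, or leave it unmatched if none does
lex-smallest matching: {3-0, 6-18, 7-19, 8-4, 9-5, 12-1, 13-20}

Lex-smallest maximum matching: {(3,0), (6,18), (7,19), (8,4), (9,5), (12,1), (13,20)}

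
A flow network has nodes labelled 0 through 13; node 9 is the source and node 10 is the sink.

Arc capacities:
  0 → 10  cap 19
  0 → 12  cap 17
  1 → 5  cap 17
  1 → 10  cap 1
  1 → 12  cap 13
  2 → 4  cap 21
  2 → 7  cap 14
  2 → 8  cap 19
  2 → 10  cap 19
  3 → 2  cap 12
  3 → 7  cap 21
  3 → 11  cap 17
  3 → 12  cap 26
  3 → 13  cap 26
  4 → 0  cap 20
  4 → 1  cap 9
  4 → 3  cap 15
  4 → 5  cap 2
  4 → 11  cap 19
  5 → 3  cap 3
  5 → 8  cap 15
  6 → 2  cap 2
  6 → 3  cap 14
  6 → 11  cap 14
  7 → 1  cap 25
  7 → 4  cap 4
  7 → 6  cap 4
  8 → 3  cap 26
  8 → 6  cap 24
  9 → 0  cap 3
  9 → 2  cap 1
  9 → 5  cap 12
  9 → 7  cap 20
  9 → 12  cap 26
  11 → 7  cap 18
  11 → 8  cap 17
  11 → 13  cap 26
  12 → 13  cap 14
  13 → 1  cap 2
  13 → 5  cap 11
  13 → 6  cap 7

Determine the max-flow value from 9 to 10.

Maximum flow value: 23

augment #1: 9→0→10 bottleneck 3, total now 3
augment #2: 9→2→10 bottleneck 1, total now 4
augment #3: 9→7→1→10 bottleneck 1, total now 5
augment #4: 9→5→3→2→10 bottleneck 3, total now 8
augment #5: 9→7→4→0→10 bottleneck 4, total now 12
augment #6: 9→7→6→2→10 bottleneck 2, total now 14
augment #7: 9→5→8→3→2→10 bottleneck 9, total now 23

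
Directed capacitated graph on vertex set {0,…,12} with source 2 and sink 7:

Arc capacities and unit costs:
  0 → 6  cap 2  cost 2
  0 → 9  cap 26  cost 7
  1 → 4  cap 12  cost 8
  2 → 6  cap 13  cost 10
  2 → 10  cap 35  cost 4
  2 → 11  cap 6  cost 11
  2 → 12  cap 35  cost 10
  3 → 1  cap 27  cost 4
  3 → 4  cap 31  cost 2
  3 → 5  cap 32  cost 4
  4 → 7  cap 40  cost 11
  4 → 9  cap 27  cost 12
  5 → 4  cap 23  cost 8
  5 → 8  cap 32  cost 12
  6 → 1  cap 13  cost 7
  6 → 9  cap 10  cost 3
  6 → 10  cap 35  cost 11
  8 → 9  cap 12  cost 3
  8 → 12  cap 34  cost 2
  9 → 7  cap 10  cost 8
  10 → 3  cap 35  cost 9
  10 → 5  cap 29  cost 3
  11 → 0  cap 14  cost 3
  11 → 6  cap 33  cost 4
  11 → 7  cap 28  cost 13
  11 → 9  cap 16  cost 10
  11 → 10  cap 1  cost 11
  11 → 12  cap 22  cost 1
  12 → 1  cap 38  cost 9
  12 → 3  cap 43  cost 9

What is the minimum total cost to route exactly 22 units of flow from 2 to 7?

Minimum cost for 22 units: 510

shortest-cost path #1: 2→6→9→7 push 10 @ unit cost 21 (adds 210)
shortest-cost path #2: 2→11→7 push 6 @ unit cost 24 (adds 144)
shortest-cost path #3: 2→10→3→4→7 push 6 @ unit cost 26 (adds 156)
total cost = 510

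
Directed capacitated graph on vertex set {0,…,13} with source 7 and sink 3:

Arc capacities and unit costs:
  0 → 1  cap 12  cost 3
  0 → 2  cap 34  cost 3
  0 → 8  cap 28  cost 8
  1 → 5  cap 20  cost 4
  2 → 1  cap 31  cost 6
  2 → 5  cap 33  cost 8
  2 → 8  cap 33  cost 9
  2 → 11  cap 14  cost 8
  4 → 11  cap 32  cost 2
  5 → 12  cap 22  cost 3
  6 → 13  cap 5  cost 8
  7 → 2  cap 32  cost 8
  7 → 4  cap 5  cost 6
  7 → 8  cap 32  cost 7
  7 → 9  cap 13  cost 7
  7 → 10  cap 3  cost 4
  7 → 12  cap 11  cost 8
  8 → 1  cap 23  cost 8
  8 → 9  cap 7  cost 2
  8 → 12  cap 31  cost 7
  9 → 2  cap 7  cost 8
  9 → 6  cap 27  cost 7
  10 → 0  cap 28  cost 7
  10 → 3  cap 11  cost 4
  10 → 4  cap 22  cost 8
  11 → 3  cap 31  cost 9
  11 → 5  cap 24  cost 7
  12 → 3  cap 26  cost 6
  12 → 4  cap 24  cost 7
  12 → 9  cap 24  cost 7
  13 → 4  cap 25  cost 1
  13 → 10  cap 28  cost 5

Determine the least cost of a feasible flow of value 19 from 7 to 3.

shortest-cost path #1: 7→10→3 push 3 @ unit cost 8 (adds 24)
shortest-cost path #2: 7→12→3 push 11 @ unit cost 14 (adds 154)
shortest-cost path #3: 7→4→11→3 push 5 @ unit cost 17 (adds 85)
total cost = 263

Minimum cost for 19 units: 263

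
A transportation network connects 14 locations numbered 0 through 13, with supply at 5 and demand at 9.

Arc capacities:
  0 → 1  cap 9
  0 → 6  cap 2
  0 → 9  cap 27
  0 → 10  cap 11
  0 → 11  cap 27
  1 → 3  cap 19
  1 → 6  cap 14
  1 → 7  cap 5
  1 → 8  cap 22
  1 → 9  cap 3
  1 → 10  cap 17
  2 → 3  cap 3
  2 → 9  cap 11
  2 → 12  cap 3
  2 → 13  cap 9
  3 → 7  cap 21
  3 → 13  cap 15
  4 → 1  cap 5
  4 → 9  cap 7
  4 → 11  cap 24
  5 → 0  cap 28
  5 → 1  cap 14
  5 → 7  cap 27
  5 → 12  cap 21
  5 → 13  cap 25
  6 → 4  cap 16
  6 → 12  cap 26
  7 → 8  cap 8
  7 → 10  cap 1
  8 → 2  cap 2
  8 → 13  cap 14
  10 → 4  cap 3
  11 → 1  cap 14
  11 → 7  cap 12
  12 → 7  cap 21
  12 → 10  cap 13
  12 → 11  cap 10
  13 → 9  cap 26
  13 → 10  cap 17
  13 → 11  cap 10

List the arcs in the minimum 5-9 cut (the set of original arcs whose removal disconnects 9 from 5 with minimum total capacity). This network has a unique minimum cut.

augment #1: 5→0→9 push 27
augment #2: 5→1→9 push 3
augment #3: 5→13→9 push 25
augment #4: 5→0→6→4→9 push 1
augment #5: 5→1→3→13→9 push 1
augment #6: 5→1→6→4→9 push 6
augment #7: 5→1→8→2→9 push 2
max flow = 65; residual-reachable set from 5 gives S-side
cut edges (S→T): {(0,9), (1,9), (4,9), (8,2), (13,9)} total cap 65

Min-cut arcs: {(0,9), (1,9), (4,9), (8,2), (13,9)} (total capacity 65)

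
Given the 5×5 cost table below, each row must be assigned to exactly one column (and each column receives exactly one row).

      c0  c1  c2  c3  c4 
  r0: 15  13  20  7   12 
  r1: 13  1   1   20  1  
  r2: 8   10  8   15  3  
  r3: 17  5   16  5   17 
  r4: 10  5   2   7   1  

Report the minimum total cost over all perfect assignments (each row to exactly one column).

Minimum assignment cost: 22

optimal assignment: row0→col3 (cost 7), row1→col2 (cost 1), row2→col0 (cost 8), row3→col1 (cost 5), row4→col4 (cost 1)
total = 7 + 1 + 8 + 5 + 1 = 22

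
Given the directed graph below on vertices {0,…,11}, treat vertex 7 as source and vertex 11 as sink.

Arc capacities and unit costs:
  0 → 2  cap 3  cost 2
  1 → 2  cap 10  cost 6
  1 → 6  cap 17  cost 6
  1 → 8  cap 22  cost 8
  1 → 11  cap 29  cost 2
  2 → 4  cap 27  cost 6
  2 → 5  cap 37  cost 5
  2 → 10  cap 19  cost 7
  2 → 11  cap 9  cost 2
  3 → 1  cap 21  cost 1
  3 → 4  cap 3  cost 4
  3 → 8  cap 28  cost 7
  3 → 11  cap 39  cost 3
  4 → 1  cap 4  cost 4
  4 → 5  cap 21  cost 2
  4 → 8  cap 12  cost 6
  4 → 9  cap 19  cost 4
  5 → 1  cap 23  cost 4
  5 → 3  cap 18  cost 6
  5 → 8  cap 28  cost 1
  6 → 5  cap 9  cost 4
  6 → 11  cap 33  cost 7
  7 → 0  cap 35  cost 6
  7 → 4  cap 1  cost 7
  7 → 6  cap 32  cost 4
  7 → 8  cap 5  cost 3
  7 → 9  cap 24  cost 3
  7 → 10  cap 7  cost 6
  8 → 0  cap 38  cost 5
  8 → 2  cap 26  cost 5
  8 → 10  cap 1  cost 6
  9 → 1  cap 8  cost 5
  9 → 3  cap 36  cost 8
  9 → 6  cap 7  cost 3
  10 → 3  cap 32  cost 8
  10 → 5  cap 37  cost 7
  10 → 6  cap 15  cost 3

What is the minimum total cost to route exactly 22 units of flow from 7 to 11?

shortest-cost path #1: 7→9→1→11 push 8 @ unit cost 10 (adds 80)
shortest-cost path #2: 7→8→2→11 push 5 @ unit cost 10 (adds 50)
shortest-cost path #3: 7→0→2→11 push 3 @ unit cost 10 (adds 30)
shortest-cost path #4: 7→6→11 push 6 @ unit cost 11 (adds 66)
total cost = 226

Minimum cost for 22 units: 226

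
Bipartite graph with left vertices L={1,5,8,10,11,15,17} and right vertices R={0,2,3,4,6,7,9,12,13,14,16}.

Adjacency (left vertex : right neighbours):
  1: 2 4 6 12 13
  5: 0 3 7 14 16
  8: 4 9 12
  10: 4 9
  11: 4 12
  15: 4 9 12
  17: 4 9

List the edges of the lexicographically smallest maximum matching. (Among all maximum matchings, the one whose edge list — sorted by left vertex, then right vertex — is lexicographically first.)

|M| = 5 (so the lex-smallest maximum matching has 5 edges)
process left vertices in ascending order; for each, take the smallest-labelled available neighbour that still permits 5 edges overall, or leave it unmatched if none does
lex-smallest matching: {1-2, 5-0, 8-4, 10-9, 11-12}

Lex-smallest maximum matching: {(1,2), (5,0), (8,4), (10,9), (11,12)}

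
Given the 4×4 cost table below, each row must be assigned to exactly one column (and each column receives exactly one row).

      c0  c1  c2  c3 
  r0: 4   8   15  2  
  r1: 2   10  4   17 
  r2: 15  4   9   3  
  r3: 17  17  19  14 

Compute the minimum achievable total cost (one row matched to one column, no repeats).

Minimum assignment cost: 26

optimal assignment: row0→col0 (cost 4), row1→col2 (cost 4), row2→col1 (cost 4), row3→col3 (cost 14)
total = 4 + 4 + 4 + 14 = 26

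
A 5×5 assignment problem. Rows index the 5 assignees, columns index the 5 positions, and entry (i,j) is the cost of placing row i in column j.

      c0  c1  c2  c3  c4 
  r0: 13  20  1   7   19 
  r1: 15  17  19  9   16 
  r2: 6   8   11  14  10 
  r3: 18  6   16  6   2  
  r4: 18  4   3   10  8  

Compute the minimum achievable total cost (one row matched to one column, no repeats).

optimal assignment: row0→col2 (cost 1), row1→col3 (cost 9), row2→col0 (cost 6), row3→col4 (cost 2), row4→col1 (cost 4)
total = 1 + 9 + 6 + 2 + 4 = 22

Minimum assignment cost: 22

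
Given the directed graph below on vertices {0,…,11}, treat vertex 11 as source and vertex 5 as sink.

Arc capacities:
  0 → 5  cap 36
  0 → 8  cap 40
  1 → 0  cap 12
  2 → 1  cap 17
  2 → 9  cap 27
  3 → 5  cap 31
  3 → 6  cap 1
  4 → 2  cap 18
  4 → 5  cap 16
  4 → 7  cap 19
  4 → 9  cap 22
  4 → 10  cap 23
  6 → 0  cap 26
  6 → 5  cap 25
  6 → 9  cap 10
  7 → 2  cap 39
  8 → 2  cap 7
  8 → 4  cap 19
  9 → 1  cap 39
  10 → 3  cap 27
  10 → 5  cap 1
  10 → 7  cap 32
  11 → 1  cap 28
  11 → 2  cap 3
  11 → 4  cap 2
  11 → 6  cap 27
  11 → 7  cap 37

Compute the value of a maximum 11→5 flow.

augment #1: 11→4→5 bottleneck 2, total now 2
augment #2: 11→6→5 bottleneck 25, total now 27
augment #3: 11→1→0→5 bottleneck 12, total now 39
augment #4: 11→6→0→5 bottleneck 2, total now 41

Maximum flow value: 41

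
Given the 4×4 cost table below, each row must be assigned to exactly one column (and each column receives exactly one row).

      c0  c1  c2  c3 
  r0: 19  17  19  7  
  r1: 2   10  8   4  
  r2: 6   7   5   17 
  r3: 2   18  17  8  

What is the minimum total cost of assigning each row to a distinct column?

Minimum assignment cost: 24

one of 2 optimal assignments: row0→col3 (cost 7), row1→col1 (cost 10), row2→col2 (cost 5), row3→col0 (cost 2)
total = 7 + 10 + 5 + 2 = 24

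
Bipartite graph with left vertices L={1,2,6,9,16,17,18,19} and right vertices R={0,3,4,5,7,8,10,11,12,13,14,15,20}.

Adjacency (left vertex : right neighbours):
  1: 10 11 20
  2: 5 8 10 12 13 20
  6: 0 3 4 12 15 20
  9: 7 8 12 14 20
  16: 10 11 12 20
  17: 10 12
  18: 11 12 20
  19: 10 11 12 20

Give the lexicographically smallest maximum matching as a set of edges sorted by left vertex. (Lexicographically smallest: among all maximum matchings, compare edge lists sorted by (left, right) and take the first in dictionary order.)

Lex-smallest maximum matching: {(1,10), (2,5), (6,0), (9,7), (16,11), (17,12), (18,20)}

|M| = 7 (so the lex-smallest maximum matching has 7 edges)
process left vertices in ascending order; for each, take the smallest-labelled available neighbour that still permits 7 edges overall, or leave it unmatched if none does
lex-smallest matching: {1-10, 2-5, 6-0, 9-7, 16-11, 17-12, 18-20}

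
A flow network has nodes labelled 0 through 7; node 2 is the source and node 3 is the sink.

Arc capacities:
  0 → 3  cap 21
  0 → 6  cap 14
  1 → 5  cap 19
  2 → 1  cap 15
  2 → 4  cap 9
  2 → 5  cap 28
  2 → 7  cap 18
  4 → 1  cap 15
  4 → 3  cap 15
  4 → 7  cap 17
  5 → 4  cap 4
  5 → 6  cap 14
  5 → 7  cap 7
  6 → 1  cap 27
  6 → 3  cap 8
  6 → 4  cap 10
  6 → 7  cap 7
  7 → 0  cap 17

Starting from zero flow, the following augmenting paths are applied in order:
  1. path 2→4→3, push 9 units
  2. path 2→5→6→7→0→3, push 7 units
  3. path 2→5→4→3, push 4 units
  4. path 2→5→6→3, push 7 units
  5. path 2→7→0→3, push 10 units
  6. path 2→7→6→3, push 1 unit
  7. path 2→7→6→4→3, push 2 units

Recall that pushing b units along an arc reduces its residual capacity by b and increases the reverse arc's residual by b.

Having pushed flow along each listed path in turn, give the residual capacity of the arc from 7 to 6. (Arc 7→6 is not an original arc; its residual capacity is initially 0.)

after path 1 (2→4→3, push 9): res(7,6)=0
after path 2 (2→5→6→7→0→3, push 7): res(7,6)=7
after path 3 (2→5→4→3, push 4): res(7,6)=7
after path 4 (2→5→6→3, push 7): res(7,6)=7
after path 5 (2→7→0→3, push 10): res(7,6)=7
after path 6 (2→7→6→3, push 1): res(7,6)=6
after path 7 (2→7→6→4→3, push 2): res(7,6)=4

Residual capacity of (7,6): 4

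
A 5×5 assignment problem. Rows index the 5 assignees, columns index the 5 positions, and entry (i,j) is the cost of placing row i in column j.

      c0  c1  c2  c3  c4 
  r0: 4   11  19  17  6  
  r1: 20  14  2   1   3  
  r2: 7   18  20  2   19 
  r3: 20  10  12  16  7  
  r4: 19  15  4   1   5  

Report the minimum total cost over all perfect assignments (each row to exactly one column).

Minimum assignment cost: 23

one of 2 optimal assignments: row0→col0 (cost 4), row1→col2 (cost 2), row2→col3 (cost 2), row3→col1 (cost 10), row4→col4 (cost 5)
total = 4 + 2 + 2 + 10 + 5 = 23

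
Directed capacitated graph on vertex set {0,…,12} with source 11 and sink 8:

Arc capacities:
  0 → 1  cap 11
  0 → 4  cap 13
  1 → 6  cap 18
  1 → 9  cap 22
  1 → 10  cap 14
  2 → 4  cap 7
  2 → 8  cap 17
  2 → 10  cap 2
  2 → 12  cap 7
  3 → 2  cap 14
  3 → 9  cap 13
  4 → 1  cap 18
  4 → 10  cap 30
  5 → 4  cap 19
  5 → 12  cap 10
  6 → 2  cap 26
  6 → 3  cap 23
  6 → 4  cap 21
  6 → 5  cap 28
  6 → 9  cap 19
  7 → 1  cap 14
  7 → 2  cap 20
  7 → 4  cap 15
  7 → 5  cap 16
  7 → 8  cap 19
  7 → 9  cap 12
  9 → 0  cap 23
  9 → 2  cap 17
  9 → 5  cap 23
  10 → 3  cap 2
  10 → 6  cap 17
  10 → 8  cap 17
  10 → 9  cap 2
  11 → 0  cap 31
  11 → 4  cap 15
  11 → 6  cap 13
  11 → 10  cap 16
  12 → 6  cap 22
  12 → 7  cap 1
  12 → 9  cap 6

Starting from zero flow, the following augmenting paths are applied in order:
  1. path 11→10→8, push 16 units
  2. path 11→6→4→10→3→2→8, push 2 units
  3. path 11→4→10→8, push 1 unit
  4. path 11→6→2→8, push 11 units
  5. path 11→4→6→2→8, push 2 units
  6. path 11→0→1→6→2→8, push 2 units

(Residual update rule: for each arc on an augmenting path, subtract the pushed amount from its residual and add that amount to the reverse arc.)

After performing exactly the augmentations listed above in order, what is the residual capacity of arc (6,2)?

after path 1 (11→10→8, push 16): res(6,2)=26
after path 2 (11→6→4→10→3→2→8, push 2): res(6,2)=26
after path 3 (11→4→10→8, push 1): res(6,2)=26
after path 4 (11→6→2→8, push 11): res(6,2)=15
after path 5 (11→4→6→2→8, push 2): res(6,2)=13
after path 6 (11→0→1→6→2→8, push 2): res(6,2)=11

Residual capacity of (6,2): 11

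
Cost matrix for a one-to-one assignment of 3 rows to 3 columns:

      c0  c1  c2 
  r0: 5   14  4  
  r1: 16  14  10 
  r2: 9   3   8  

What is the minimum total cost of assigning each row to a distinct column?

optimal assignment: row0→col0 (cost 5), row1→col2 (cost 10), row2→col1 (cost 3)
total = 5 + 10 + 3 = 18

Minimum assignment cost: 18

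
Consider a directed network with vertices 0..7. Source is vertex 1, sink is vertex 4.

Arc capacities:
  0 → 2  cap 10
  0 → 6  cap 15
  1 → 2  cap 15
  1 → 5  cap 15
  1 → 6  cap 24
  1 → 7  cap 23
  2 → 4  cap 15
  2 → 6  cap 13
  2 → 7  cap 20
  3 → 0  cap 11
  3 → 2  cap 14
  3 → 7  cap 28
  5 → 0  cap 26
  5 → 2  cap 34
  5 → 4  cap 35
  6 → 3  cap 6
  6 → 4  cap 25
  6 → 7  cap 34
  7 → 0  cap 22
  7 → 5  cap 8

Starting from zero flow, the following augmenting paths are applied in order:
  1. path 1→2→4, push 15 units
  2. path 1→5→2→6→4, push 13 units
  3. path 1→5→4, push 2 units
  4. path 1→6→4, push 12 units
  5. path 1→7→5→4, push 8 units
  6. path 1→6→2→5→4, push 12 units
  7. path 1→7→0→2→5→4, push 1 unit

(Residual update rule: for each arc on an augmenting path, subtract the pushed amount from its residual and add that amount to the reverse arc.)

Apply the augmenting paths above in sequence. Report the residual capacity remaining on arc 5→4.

after path 1 (1→2→4, push 15): res(5,4)=35
after path 2 (1→5→2→6→4, push 13): res(5,4)=35
after path 3 (1→5→4, push 2): res(5,4)=33
after path 4 (1→6→4, push 12): res(5,4)=33
after path 5 (1→7→5→4, push 8): res(5,4)=25
after path 6 (1→6→2→5→4, push 12): res(5,4)=13
after path 7 (1→7→0→2→5→4, push 1): res(5,4)=12

Residual capacity of (5,4): 12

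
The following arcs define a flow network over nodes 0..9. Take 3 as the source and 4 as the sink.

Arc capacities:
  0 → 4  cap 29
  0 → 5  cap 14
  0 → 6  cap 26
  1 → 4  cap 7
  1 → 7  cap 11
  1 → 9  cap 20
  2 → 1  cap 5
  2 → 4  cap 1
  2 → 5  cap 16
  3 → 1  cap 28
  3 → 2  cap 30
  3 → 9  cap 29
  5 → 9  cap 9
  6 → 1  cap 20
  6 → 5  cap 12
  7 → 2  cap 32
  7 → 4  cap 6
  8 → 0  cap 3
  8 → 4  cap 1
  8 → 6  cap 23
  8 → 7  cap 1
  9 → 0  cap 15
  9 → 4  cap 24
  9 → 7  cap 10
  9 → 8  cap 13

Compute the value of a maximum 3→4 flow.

Maximum flow value: 57

augment #1: 3→1→4 bottleneck 7, total now 7
augment #2: 3→2→4 bottleneck 1, total now 8
augment #3: 3→9→4 bottleneck 24, total now 32
augment #4: 3→1→7→4 bottleneck 6, total now 38
augment #5: 3→9→0→4 bottleneck 5, total now 43
augment #6: 3→1→9→0→4 bottleneck 10, total now 53
augment #7: 3→1→9→8→4 bottleneck 1, total now 54
augment #8: 3→1→9→8→0→4 bottleneck 3, total now 57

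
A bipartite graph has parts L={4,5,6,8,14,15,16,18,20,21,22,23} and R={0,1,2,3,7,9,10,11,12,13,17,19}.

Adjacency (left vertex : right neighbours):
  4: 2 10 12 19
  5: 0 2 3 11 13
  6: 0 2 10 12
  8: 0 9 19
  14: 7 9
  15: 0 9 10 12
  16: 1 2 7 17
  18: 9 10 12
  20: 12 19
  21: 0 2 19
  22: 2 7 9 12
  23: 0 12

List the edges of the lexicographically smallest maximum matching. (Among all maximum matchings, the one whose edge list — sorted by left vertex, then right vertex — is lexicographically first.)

Lex-smallest maximum matching: {(4,2), (5,3), (6,0), (8,9), (14,7), (15,10), (16,1), (18,12), (20,19)}

|M| = 9 (so the lex-smallest maximum matching has 9 edges)
process left vertices in ascending order; for each, take the smallest-labelled available neighbour that still permits 9 edges overall, or leave it unmatched if none does
lex-smallest matching: {4-2, 5-3, 6-0, 8-9, 14-7, 15-10, 16-1, 18-12, 20-19}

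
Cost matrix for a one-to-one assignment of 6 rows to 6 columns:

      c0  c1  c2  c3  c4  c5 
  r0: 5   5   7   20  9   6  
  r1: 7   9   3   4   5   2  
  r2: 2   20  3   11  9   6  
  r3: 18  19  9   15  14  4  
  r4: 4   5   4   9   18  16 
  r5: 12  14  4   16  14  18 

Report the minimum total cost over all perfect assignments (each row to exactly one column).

Minimum assignment cost: 28

optimal assignment: row0→col4 (cost 9), row1→col3 (cost 4), row2→col0 (cost 2), row3→col5 (cost 4), row4→col1 (cost 5), row5→col2 (cost 4)
total = 9 + 4 + 2 + 4 + 5 + 4 = 28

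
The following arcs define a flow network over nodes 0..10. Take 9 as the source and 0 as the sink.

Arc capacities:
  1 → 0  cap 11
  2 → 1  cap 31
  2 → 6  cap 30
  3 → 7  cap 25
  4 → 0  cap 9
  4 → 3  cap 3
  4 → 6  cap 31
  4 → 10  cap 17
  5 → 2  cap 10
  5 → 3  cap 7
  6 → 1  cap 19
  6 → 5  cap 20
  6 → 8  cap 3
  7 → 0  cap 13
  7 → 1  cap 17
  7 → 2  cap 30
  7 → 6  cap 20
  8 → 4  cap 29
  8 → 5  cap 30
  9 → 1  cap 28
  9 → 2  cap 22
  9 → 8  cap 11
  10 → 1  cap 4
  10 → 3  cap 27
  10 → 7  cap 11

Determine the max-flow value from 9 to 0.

Maximum flow value: 32

augment #1: 9→1→0 bottleneck 11, total now 11
augment #2: 9→8→4→0 bottleneck 9, total now 20
augment #3: 9→8→4→3→7→0 bottleneck 2, total now 22
augment #4: 9→2→6→5→3→7→0 bottleneck 7, total now 29
augment #5: 9→2→6→8→4→3→7→0 bottleneck 1, total now 30
augment #6: 9→2→6→8→4→10→7→0 bottleneck 2, total now 32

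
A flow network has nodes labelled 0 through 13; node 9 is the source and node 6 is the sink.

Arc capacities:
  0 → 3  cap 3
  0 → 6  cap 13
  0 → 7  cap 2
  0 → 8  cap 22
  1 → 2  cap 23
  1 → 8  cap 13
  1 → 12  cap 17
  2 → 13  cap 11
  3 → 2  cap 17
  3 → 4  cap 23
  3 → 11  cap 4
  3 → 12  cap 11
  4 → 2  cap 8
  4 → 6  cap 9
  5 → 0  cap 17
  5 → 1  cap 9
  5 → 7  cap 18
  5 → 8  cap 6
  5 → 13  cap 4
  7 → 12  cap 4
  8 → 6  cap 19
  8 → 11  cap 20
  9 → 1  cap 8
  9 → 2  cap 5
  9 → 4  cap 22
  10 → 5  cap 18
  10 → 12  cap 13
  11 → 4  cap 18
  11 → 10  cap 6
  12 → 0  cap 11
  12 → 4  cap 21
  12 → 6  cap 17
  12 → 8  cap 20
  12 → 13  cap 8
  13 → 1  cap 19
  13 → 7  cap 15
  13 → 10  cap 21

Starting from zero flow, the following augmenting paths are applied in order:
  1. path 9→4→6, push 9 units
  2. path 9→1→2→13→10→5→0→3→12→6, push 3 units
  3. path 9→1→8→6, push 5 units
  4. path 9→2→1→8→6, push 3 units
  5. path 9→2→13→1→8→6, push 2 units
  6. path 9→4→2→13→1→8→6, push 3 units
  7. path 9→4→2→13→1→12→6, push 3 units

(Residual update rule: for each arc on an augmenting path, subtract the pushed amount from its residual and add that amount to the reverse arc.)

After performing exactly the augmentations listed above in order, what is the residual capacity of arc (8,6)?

after path 1 (9→4→6, push 9): res(8,6)=19
after path 2 (9→1→2→13→10→5→0→3→12→6, push 3): res(8,6)=19
after path 3 (9→1→8→6, push 5): res(8,6)=14
after path 4 (9→2→1→8→6, push 3): res(8,6)=11
after path 5 (9→2→13→1→8→6, push 2): res(8,6)=9
after path 6 (9→4→2→13→1→8→6, push 3): res(8,6)=6
after path 7 (9→4→2→13→1→12→6, push 3): res(8,6)=6

Residual capacity of (8,6): 6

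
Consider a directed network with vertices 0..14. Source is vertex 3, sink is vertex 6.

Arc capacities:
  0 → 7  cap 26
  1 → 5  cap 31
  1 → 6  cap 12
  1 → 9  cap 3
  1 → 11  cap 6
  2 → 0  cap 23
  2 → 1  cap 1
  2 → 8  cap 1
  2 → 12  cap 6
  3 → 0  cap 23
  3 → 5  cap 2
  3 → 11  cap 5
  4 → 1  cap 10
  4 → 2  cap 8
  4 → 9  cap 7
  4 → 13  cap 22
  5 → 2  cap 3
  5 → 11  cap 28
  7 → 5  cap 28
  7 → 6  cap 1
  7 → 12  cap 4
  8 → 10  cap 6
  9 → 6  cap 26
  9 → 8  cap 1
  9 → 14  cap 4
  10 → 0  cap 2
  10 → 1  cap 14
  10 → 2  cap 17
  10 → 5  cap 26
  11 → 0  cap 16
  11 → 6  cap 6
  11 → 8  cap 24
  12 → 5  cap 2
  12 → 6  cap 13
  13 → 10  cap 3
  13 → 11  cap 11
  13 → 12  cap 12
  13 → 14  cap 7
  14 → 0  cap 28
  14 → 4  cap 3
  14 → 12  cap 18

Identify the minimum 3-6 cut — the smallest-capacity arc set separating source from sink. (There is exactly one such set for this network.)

augment #1: 3→11→6 push 5
augment #2: 3→0→7→6 push 1
augment #3: 3→5→11→6 push 1
augment #4: 3→0→7→12→6 push 4
augment #5: 3→5→2→1→6 push 1
augment #6: 3→0→7→5→2→12→6 push 2
augment #7: 3→0→7→5→11→8→10→1→6 push 6
max flow = 20; residual-reachable set from 3 gives S-side
cut edges (S→T): {(5,2), (7,6), (7,12), (8,10), (11,6)} total cap 20

Min-cut arcs: {(5,2), (7,6), (7,12), (8,10), (11,6)} (total capacity 20)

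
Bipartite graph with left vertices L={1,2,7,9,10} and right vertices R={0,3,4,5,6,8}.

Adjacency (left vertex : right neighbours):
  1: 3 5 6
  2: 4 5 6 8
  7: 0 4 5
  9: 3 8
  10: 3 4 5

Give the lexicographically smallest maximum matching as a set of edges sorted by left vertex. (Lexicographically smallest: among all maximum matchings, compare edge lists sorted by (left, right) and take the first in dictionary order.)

|M| = 5 (so the lex-smallest maximum matching has 5 edges)
process left vertices in ascending order; for each, take the smallest-labelled available neighbour that still permits 5 edges overall, or leave it unmatched if none does
lex-smallest matching: {1-3, 2-4, 7-0, 9-8, 10-5}

Lex-smallest maximum matching: {(1,3), (2,4), (7,0), (9,8), (10,5)}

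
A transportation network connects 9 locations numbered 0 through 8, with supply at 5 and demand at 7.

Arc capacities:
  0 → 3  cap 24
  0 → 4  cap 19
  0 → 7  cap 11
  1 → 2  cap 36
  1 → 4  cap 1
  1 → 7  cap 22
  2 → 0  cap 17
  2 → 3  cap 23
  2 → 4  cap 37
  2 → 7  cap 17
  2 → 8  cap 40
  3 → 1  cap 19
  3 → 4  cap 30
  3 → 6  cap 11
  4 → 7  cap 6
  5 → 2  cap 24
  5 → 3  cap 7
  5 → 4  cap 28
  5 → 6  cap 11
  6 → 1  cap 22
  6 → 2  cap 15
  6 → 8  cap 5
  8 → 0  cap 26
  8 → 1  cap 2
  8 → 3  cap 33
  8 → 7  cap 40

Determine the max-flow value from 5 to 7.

Maximum flow value: 48

augment #1: 5→2→7 bottleneck 17, total now 17
augment #2: 5→4→7 bottleneck 6, total now 23
augment #3: 5→2→0→7 bottleneck 7, total now 30
augment #4: 5→3→1→7 bottleneck 7, total now 37
augment #5: 5→6→1→7 bottleneck 11, total now 48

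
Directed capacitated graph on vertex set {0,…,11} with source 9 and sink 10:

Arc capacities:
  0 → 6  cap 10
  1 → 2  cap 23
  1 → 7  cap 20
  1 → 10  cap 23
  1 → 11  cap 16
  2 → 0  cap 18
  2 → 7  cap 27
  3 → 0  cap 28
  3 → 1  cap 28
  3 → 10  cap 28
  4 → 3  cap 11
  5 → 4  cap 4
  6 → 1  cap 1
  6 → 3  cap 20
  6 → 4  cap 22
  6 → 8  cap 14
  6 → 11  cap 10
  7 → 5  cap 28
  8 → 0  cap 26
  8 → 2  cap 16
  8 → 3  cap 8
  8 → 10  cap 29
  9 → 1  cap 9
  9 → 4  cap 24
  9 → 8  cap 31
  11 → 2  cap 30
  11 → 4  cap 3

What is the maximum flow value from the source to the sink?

Maximum flow value: 51

augment #1: 9→1→10 bottleneck 9, total now 9
augment #2: 9→8→10 bottleneck 29, total now 38
augment #3: 9→4→3→10 bottleneck 11, total now 49
augment #4: 9→8→3→10 bottleneck 2, total now 51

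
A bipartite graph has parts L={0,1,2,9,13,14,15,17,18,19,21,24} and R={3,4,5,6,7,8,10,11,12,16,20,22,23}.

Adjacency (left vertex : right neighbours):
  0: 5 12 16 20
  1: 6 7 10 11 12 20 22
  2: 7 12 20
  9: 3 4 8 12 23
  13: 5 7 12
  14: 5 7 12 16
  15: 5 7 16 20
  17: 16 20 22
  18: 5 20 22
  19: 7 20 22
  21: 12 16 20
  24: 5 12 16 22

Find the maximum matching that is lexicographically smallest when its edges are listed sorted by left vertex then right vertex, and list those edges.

Lex-smallest maximum matching: {(0,5), (1,6), (2,7), (9,3), (13,12), (14,16), (15,20), (17,22)}

|M| = 8 (so the lex-smallest maximum matching has 8 edges)
process left vertices in ascending order; for each, take the smallest-labelled available neighbour that still permits 8 edges overall, or leave it unmatched if none does
lex-smallest matching: {0-5, 1-6, 2-7, 9-3, 13-12, 14-16, 15-20, 17-22}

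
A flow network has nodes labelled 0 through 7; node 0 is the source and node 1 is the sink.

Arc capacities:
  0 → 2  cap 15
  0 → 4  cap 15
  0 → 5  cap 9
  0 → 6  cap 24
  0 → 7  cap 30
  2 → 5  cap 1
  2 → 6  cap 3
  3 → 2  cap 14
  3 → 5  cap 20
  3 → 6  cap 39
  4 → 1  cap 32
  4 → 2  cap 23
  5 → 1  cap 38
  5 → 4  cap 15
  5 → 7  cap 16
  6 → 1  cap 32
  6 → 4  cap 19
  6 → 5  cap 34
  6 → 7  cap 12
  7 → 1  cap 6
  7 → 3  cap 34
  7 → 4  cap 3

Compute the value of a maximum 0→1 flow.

augment #1: 0→4→1 bottleneck 15, total now 15
augment #2: 0→5→1 bottleneck 9, total now 24
augment #3: 0→6→1 bottleneck 24, total now 48
augment #4: 0→7→1 bottleneck 6, total now 54
augment #5: 0→2→5→1 bottleneck 1, total now 55
augment #6: 0→2→6→1 bottleneck 3, total now 58
augment #7: 0→7→4→1 bottleneck 3, total now 61
augment #8: 0→7→3→5→1 bottleneck 20, total now 81
augment #9: 0→7→3→6→1 bottleneck 1, total now 82

Maximum flow value: 82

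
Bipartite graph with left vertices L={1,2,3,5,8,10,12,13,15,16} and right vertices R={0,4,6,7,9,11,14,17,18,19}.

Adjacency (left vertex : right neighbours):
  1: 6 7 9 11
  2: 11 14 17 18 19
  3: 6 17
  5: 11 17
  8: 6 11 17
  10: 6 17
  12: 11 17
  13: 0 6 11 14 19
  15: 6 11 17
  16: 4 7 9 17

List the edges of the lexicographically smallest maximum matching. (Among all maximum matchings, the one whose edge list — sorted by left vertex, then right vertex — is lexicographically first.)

Lex-smallest maximum matching: {(1,7), (2,14), (3,6), (5,11), (8,17), (13,0), (16,4)}

|M| = 7 (so the lex-smallest maximum matching has 7 edges)
process left vertices in ascending order; for each, take the smallest-labelled available neighbour that still permits 7 edges overall, or leave it unmatched if none does
lex-smallest matching: {1-7, 2-14, 3-6, 5-11, 8-17, 13-0, 16-4}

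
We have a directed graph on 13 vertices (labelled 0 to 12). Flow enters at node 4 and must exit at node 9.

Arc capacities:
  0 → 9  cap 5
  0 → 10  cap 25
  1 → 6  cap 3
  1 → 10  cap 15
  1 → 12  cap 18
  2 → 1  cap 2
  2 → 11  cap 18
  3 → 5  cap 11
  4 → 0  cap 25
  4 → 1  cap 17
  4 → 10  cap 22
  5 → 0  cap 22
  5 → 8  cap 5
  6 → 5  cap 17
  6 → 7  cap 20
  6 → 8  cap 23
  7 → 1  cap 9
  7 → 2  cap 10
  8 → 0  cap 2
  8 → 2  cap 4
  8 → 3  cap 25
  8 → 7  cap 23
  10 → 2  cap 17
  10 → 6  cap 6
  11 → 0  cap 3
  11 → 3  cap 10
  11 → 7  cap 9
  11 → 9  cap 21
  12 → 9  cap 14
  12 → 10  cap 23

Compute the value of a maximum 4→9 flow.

Maximum flow value: 37

augment #1: 4→0→9 bottleneck 5, total now 5
augment #2: 4→1→12→9 bottleneck 14, total now 19
augment #3: 4→10→2→11→9 bottleneck 17, total now 36
augment #4: 4→1→6→7→2→11→9 bottleneck 1, total now 37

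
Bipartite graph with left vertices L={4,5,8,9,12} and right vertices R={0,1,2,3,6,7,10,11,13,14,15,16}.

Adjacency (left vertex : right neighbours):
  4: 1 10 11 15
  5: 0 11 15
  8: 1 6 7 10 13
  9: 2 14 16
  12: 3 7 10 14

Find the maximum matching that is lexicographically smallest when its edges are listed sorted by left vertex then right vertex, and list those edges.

Lex-smallest maximum matching: {(4,1), (5,0), (8,6), (9,2), (12,3)}

|M| = 5 (so the lex-smallest maximum matching has 5 edges)
process left vertices in ascending order; for each, take the smallest-labelled available neighbour that still permits 5 edges overall, or leave it unmatched if none does
lex-smallest matching: {4-1, 5-0, 8-6, 9-2, 12-3}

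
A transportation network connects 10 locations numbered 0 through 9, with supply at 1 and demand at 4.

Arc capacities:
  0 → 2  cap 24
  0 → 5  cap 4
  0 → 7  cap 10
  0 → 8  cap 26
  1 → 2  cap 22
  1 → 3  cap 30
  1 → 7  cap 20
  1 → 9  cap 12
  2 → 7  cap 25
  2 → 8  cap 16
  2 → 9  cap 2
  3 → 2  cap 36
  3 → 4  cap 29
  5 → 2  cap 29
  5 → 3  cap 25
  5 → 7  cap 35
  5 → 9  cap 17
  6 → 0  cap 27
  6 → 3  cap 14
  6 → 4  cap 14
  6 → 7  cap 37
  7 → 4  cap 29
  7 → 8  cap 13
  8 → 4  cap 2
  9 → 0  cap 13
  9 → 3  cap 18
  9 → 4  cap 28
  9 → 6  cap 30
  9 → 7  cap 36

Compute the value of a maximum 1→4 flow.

Maximum flow value: 74

augment #1: 1→3→4 bottleneck 29, total now 29
augment #2: 1→7→4 bottleneck 20, total now 49
augment #3: 1→9→4 bottleneck 12, total now 61
augment #4: 1→2→7→4 bottleneck 9, total now 70
augment #5: 1→2→8→4 bottleneck 2, total now 72
augment #6: 1→2→9→4 bottleneck 2, total now 74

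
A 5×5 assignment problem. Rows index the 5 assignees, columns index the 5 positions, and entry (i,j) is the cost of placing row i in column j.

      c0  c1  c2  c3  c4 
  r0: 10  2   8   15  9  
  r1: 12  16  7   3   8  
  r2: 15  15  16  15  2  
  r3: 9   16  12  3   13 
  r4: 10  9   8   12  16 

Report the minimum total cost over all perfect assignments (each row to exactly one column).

one of 2 optimal assignments: row0→col1 (cost 2), row1→col2 (cost 7), row2→col4 (cost 2), row3→col3 (cost 3), row4→col0 (cost 10)
total = 2 + 7 + 2 + 3 + 10 = 24

Minimum assignment cost: 24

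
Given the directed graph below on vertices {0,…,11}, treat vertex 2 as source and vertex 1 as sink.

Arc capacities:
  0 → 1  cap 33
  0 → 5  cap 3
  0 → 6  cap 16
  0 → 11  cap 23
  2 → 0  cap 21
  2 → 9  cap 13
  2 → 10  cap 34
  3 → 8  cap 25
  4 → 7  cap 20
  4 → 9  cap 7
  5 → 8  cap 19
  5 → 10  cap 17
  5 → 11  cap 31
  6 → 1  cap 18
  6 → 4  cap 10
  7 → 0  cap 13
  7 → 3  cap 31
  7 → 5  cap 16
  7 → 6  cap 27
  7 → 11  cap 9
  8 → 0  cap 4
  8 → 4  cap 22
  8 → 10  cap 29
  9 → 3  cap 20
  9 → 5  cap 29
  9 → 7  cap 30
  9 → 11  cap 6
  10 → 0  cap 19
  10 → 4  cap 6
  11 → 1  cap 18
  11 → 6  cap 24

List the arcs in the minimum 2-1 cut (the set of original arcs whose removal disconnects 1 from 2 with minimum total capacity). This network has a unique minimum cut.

Min-cut arcs: {(2,0), (2,9), (10,0), (10,4)} (total capacity 59)

augment #1: 2→0→1 push 21
augment #2: 2→9→11→1 push 6
augment #3: 2→10→0→1 push 12
augment #4: 2→9→5→11→1 push 7
augment #5: 2→10→0→6→1 push 7
augment #6: 2→10→4→7→6→1 push 6
max flow = 59; residual-reachable set from 2 gives S-side
cut edges (S→T): {(2,0), (2,9), (10,0), (10,4)} total cap 59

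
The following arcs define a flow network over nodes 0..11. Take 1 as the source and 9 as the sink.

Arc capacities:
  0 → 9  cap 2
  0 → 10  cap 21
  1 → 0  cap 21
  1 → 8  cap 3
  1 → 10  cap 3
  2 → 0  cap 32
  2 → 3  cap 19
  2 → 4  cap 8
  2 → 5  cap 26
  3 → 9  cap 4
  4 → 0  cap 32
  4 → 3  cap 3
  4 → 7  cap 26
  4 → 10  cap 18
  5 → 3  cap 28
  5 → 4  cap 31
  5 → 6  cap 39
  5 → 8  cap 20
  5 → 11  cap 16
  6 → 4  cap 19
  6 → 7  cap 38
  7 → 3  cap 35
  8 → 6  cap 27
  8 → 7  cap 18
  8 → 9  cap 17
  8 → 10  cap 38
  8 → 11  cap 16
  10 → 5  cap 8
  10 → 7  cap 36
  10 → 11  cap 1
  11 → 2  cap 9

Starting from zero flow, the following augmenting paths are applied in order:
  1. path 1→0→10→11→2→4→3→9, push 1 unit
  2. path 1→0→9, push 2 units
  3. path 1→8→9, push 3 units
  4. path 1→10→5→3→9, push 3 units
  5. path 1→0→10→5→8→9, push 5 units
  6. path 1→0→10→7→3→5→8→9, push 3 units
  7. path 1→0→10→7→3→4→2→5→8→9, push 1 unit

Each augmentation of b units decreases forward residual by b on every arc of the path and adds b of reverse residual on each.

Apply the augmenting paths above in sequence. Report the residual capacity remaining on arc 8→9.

after path 1 (1→0→10→11→2→4→3→9, push 1): res(8,9)=17
after path 2 (1→0→9, push 2): res(8,9)=17
after path 3 (1→8→9, push 3): res(8,9)=14
after path 4 (1→10→5→3→9, push 3): res(8,9)=14
after path 5 (1→0→10→5→8→9, push 5): res(8,9)=9
after path 6 (1→0→10→7→3→5→8→9, push 3): res(8,9)=6
after path 7 (1→0→10→7→3→4→2→5→8→9, push 1): res(8,9)=5

Residual capacity of (8,9): 5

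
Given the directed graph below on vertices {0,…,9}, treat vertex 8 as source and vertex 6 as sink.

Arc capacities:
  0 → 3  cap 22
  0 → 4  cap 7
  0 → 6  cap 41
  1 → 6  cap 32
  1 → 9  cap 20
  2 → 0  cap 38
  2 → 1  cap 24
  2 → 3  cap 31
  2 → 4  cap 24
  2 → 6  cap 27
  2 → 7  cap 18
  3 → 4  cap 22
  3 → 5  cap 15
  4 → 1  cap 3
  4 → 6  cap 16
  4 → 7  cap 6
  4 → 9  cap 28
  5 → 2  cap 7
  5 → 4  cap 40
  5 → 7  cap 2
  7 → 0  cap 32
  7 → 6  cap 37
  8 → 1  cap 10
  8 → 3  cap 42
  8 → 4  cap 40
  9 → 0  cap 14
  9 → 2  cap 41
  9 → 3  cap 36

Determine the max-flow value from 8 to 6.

augment #1: 8→1→6 bottleneck 10, total now 10
augment #2: 8→4→6 bottleneck 16, total now 26
augment #3: 8→4→1→6 bottleneck 3, total now 29
augment #4: 8→4→7→6 bottleneck 6, total now 35
augment #5: 8→3→5→2→6 bottleneck 7, total now 42
augment #6: 8→3→5→7→6 bottleneck 2, total now 44
augment #7: 8→4→9→0→6 bottleneck 14, total now 58
augment #8: 8→4→9→2→6 bottleneck 1, total now 59
augment #9: 8→3→4→9→2→6 bottleneck 13, total now 72

Maximum flow value: 72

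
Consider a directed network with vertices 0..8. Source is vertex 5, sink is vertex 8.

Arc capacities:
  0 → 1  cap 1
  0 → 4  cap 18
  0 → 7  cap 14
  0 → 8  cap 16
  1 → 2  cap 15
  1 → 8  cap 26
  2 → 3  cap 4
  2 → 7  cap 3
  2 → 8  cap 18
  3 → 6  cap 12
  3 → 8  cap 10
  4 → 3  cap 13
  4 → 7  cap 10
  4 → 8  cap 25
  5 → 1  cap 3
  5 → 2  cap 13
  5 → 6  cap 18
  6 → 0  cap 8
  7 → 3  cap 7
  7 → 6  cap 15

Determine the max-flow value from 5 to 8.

Maximum flow value: 24

augment #1: 5→1→8 bottleneck 3, total now 3
augment #2: 5→2→8 bottleneck 13, total now 16
augment #3: 5→6→0→8 bottleneck 8, total now 24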